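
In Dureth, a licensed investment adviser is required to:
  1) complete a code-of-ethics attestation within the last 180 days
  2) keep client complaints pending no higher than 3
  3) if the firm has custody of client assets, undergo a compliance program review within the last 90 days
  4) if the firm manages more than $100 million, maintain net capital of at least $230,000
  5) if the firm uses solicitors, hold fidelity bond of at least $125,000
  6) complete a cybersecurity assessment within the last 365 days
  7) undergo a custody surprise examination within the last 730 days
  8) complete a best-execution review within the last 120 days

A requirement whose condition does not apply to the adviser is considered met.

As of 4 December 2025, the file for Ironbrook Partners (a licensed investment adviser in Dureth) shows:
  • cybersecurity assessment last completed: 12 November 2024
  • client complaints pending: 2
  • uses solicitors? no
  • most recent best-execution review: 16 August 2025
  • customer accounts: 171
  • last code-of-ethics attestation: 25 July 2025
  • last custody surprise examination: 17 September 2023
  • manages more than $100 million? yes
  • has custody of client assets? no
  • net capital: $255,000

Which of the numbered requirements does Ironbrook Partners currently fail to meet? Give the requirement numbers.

6, 7

1. code-of-ethics attestation 132 days ago vs limit 180 → met
2. client complaints pending 2 ≤ 3 → met
3. condition 'has custody of client assets' does not hold → requirement n/a → met
4. condition 'manages more than $100 million' holds; net capital $255,000 ≥ $230,000 → met
5. condition 'uses solicitors' does not hold → requirement n/a → met
6. cybersecurity assessment 387 days ago vs limit 365 → not met
7. custody surprise examination 809 days ago vs limit 730 → not met
8. best-execution review 110 days ago vs limit 120 → met
Not met: 6, 7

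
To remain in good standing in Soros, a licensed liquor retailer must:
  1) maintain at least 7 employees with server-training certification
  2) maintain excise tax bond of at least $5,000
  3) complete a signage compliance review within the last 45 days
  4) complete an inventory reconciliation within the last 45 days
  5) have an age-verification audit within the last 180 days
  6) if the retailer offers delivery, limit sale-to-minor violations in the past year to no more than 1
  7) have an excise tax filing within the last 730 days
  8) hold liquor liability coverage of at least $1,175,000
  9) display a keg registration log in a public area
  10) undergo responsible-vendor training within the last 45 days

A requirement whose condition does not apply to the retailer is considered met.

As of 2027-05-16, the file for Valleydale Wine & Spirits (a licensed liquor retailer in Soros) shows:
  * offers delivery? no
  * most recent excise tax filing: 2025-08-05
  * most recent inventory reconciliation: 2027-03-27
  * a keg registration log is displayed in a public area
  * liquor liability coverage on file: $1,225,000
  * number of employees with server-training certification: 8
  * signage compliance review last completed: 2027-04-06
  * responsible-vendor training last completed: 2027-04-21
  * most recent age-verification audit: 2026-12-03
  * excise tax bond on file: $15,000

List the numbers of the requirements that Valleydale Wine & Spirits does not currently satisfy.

4

1. employees with server-training certification 8 ≥ 7 → met
2. excise tax bond $15,000 ≥ $5,000 → met
3. signage compliance review 40 days ago vs limit 45 → met
4. inventory reconciliation 50 days ago vs limit 45 → not met
5. age-verification audit 164 days ago vs limit 180 → met
6. condition 'offers delivery' does not hold → requirement n/a → met
7. excise tax filing 649 days ago vs limit 730 → met
8. liquor liability coverage $1,225,000 ≥ $1,175,000 → met
9. keg registration log present → met
10. responsible-vendor training 25 days ago vs limit 45 → met
Not met: 4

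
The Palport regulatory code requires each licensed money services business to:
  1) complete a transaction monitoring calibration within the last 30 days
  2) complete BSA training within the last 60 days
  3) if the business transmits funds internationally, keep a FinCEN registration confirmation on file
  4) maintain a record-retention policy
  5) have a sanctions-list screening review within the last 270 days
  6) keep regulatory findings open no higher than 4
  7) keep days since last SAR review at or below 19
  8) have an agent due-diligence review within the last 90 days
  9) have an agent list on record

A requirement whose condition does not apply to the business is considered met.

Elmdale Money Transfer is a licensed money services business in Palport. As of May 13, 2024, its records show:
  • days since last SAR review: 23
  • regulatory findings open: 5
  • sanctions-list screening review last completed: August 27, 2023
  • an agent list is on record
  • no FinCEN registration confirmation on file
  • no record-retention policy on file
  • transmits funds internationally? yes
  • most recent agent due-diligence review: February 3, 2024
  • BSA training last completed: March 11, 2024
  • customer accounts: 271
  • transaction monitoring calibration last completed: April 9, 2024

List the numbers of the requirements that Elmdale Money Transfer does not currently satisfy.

1, 2, 3, 4, 6, 7, 8

1. transaction monitoring calibration 34 days ago vs limit 30 → not met
2. BSA training 63 days ago vs limit 60 → not met
3. condition 'transmits funds internationally' holds; FinCEN registration confirmation absent → not met
4. record-retention policy absent → not met
5. sanctions-list screening review 260 days ago vs limit 270 → met
6. regulatory findings open 5 > 4 → not met
7. days since last SAR review 23 > 19 → not met
8. agent due-diligence review 100 days ago vs limit 90 → not met
9. agent list present → met
Not met: 1, 2, 3, 4, 6, 7, 8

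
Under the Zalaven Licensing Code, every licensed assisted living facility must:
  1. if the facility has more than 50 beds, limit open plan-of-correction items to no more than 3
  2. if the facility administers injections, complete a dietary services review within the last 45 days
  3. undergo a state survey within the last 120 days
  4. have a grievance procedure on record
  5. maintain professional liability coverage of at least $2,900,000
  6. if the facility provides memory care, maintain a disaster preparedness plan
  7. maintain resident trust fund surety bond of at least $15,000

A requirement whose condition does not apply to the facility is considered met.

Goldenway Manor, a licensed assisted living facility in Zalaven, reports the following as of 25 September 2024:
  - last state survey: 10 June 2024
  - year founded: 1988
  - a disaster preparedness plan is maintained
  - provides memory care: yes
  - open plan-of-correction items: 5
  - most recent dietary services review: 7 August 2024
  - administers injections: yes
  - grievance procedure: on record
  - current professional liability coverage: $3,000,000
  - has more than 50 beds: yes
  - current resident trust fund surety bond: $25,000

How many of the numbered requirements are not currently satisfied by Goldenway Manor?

2

1. condition 'has more than 50 beds' holds; open plan-of-correction items 5 > 3 → not met
2. condition 'administers injections' holds; dietary services review 49 days ago vs limit 45 → not met
3. state survey 107 days ago vs limit 120 → met
4. grievance procedure present → met
5. professional liability coverage $3,000,000 ≥ $2,900,000 → met
6. condition 'provides memory care' holds; disaster preparedness plan present → met
7. resident trust fund surety bond $25,000 ≥ $15,000 → met
Not met: 2 of 7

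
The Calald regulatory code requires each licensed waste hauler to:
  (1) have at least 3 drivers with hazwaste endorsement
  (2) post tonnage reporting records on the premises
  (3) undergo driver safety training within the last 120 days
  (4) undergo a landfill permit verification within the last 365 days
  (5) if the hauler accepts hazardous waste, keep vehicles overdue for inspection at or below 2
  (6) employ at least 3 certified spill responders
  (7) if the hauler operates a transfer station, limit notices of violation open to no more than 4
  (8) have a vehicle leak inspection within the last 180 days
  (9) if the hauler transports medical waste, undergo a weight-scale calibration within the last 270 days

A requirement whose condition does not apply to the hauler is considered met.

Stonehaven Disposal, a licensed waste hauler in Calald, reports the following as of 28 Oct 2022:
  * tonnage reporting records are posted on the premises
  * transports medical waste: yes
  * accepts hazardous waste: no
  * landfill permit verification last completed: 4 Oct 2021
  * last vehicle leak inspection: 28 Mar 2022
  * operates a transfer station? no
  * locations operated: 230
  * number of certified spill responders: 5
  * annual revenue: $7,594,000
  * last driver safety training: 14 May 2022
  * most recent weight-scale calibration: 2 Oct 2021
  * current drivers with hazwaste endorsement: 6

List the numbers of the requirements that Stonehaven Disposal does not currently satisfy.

3, 4, 8, 9

1. drivers with hazwaste endorsement 6 ≥ 3 → met
2. tonnage reporting records present → met
3. driver safety training 167 days ago vs limit 120 → not met
4. landfill permit verification 389 days ago vs limit 365 → not met
5. condition 'accepts hazardous waste' does not hold → requirement n/a → met
6. certified spill responders 5 ≥ 3 → met
7. condition 'operates a transfer station' does not hold → requirement n/a → met
8. vehicle leak inspection 214 days ago vs limit 180 → not met
9. condition 'transports medical waste' holds; weight-scale calibration 391 days ago vs limit 270 → not met
Not met: 3, 4, 8, 9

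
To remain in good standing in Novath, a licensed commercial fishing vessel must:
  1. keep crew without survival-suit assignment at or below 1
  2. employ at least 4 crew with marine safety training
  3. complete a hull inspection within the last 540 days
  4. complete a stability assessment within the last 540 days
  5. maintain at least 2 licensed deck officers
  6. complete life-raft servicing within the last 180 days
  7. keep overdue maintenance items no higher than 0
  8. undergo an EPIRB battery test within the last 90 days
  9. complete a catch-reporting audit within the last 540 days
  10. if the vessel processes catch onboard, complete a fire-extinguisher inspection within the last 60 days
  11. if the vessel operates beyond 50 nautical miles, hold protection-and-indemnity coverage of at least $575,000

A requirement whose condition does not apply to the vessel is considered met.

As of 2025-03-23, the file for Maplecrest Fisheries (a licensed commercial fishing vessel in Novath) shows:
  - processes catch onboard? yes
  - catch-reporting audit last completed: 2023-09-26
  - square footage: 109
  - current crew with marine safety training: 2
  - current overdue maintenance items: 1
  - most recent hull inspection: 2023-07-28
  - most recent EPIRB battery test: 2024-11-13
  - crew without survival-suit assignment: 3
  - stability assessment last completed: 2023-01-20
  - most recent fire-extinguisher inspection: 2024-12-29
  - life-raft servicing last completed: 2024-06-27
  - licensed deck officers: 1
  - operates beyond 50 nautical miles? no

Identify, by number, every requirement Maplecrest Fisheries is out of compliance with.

1, 2, 3, 4, 5, 6, 7, 8, 9, 10

1. crew without survival-suit assignment 3 > 1 → not met
2. crew with marine safety training 2 < 4 → not met
3. hull inspection 604 days ago vs limit 540 → not met
4. stability assessment 793 days ago vs limit 540 → not met
5. licensed deck officers 1 < 2 → not met
6. life-raft servicing 269 days ago vs limit 180 → not met
7. overdue maintenance items 1 > 0 → not met
8. EPIRB battery test 130 days ago vs limit 90 → not met
9. catch-reporting audit 544 days ago vs limit 540 → not met
10. condition 'processes catch onboard' holds; fire-extinguisher inspection 84 days ago vs limit 60 → not met
11. condition 'operates beyond 50 nautical miles' does not hold → requirement n/a → met
Not met: 1, 2, 3, 4, 5, 6, 7, 8, 9, 10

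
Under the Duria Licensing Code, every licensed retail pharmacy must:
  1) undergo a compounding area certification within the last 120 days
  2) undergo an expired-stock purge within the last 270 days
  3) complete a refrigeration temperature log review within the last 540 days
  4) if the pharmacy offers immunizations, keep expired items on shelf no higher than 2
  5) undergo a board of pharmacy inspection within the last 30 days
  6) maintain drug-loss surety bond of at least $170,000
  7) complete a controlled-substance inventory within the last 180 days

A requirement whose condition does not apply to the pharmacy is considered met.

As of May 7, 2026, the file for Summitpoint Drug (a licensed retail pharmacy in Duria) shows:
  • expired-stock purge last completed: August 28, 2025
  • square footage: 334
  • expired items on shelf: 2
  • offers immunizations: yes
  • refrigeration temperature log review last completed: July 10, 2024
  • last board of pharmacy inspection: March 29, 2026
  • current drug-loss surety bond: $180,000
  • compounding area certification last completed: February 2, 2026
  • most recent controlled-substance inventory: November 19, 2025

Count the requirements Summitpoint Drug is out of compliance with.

2

1. compounding area certification 94 days ago vs limit 120 → met
2. expired-stock purge 252 days ago vs limit 270 → met
3. refrigeration temperature log review 666 days ago vs limit 540 → not met
4. condition 'offers immunizations' holds; expired items on shelf 2 ≤ 2 → met
5. board of pharmacy inspection 39 days ago vs limit 30 → not met
6. drug-loss surety bond $180,000 ≥ $170,000 → met
7. controlled-substance inventory 169 days ago vs limit 180 → met
Not met: 2 of 7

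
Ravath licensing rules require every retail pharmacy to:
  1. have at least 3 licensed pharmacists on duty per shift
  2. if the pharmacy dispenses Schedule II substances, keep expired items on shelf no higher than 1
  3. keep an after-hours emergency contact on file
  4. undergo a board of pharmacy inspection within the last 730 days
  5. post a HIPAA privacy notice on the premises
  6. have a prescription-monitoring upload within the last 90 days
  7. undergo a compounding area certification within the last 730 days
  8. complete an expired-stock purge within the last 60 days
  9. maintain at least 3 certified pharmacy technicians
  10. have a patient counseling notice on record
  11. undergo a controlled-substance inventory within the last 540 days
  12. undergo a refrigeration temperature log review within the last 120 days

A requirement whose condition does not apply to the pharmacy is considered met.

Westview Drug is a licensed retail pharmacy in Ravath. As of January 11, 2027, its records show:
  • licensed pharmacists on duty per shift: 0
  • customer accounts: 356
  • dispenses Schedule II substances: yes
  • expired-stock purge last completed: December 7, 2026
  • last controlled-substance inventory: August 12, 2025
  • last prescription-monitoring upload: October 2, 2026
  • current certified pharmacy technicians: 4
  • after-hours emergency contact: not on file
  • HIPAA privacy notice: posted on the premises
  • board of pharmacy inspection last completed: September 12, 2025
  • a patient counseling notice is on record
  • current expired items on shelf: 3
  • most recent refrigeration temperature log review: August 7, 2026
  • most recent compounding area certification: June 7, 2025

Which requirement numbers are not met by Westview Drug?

1. licensed pharmacists on duty per shift 0 < 3 → not met
2. condition 'dispenses Schedule II substances' holds; expired items on shelf 3 > 1 → not met
3. after-hours emergency contact absent → not met
4. board of pharmacy inspection 486 days ago vs limit 730 → met
5. HIPAA privacy notice present → met
6. prescription-monitoring upload 101 days ago vs limit 90 → not met
7. compounding area certification 583 days ago vs limit 730 → met
8. expired-stock purge 35 days ago vs limit 60 → met
9. certified pharmacy technicians 4 ≥ 3 → met
10. patient counseling notice present → met
11. controlled-substance inventory 517 days ago vs limit 540 → met
12. refrigeration temperature log review 157 days ago vs limit 120 → not met
Not met: 1, 2, 3, 6, 12

1, 2, 3, 6, 12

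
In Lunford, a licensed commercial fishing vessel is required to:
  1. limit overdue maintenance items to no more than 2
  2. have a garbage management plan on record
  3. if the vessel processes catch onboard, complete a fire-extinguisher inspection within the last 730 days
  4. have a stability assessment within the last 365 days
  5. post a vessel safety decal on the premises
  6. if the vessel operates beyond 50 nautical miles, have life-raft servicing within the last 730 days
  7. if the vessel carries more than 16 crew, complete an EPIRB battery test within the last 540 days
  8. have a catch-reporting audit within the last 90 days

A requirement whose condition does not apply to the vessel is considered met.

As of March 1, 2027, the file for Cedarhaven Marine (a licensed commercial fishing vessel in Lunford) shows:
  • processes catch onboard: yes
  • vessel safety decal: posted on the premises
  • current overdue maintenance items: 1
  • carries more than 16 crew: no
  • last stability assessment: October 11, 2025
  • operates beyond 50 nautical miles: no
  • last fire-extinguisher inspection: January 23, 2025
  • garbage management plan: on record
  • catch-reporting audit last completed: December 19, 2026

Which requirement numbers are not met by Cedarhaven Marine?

3, 4

1. overdue maintenance items 1 ≤ 2 → met
2. garbage management plan present → met
3. condition 'processes catch onboard' holds; fire-extinguisher inspection 767 days ago vs limit 730 → not met
4. stability assessment 506 days ago vs limit 365 → not met
5. vessel safety decal present → met
6. condition 'operates beyond 50 nautical miles' does not hold → requirement n/a → met
7. condition 'carries more than 16 crew' does not hold → requirement n/a → met
8. catch-reporting audit 72 days ago vs limit 90 → met
Not met: 3, 4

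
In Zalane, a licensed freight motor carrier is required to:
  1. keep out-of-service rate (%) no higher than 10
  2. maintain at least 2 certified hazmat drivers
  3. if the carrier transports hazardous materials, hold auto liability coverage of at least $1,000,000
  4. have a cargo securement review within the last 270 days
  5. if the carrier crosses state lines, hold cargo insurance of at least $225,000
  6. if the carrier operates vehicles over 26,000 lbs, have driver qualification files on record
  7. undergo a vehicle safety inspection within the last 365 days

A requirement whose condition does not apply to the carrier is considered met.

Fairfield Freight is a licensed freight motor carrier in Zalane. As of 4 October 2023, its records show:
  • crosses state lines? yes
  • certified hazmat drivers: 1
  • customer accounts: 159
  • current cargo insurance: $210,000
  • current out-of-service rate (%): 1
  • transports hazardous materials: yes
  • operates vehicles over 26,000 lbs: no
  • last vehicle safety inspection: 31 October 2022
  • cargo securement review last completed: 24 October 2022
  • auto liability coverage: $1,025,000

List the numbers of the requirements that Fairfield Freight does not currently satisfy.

1. out-of-service rate (%) 1 ≤ 10 → met
2. certified hazmat drivers 1 < 2 → not met
3. condition 'transports hazardous materials' holds; auto liability coverage $1,025,000 ≥ $1,000,000 → met
4. cargo securement review 345 days ago vs limit 270 → not met
5. condition 'crosses state lines' holds; cargo insurance $210,000 < $225,000 → not met
6. condition 'operates vehicles over 26,000 lbs' does not hold → requirement n/a → met
7. vehicle safety inspection 338 days ago vs limit 365 → met
Not met: 2, 4, 5

2, 4, 5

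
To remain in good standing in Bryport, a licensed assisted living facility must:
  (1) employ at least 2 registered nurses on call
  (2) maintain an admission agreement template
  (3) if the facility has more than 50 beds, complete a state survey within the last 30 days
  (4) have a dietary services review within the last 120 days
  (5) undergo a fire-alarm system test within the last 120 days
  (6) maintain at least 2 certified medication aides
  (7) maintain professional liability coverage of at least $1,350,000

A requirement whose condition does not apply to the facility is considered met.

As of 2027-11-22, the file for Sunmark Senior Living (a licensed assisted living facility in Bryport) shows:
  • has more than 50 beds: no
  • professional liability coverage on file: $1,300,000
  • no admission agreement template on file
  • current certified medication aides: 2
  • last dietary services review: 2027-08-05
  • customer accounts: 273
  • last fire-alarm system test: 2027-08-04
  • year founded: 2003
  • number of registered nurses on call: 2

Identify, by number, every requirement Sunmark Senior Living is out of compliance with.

1. registered nurses on call 2 ≥ 2 → met
2. admission agreement template absent → not met
3. condition 'has more than 50 beds' does not hold → requirement n/a → met
4. dietary services review 109 days ago vs limit 120 → met
5. fire-alarm system test 110 days ago vs limit 120 → met
6. certified medication aides 2 ≥ 2 → met
7. professional liability coverage $1,300,000 < $1,350,000 → not met
Not met: 2, 7

2, 7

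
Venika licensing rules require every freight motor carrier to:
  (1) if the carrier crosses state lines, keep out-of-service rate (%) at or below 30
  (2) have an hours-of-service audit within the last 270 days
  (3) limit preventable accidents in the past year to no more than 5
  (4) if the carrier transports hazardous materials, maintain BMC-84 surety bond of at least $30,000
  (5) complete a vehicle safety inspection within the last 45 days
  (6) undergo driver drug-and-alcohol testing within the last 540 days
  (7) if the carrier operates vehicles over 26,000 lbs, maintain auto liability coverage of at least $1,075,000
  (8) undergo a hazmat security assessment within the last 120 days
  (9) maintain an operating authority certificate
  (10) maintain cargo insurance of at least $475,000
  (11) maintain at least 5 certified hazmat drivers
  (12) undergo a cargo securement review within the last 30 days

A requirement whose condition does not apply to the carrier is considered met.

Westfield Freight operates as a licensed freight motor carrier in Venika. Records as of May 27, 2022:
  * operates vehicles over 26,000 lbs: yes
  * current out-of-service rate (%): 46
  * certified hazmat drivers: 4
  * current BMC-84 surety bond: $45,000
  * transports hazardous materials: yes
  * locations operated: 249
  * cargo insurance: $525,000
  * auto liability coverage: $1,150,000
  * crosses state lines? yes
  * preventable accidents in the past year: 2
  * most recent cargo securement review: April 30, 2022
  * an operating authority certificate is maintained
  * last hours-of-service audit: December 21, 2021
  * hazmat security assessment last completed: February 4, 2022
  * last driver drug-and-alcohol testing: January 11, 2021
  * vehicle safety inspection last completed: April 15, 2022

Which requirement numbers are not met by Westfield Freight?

1. condition 'crosses state lines' holds; out-of-service rate (%) 46 > 30 → not met
2. hours-of-service audit 157 days ago vs limit 270 → met
3. preventable accidents in the past year 2 ≤ 5 → met
4. condition 'transports hazardous materials' holds; BMC-84 surety bond $45,000 ≥ $30,000 → met
5. vehicle safety inspection 42 days ago vs limit 45 → met
6. driver drug-and-alcohol testing 501 days ago vs limit 540 → met
7. condition 'operates vehicles over 26,000 lbs' holds; auto liability coverage $1,150,000 ≥ $1,075,000 → met
8. hazmat security assessment 112 days ago vs limit 120 → met
9. operating authority certificate present → met
10. cargo insurance $525,000 ≥ $475,000 → met
11. certified hazmat drivers 4 < 5 → not met
12. cargo securement review 27 days ago vs limit 30 → met
Not met: 1, 11

1, 11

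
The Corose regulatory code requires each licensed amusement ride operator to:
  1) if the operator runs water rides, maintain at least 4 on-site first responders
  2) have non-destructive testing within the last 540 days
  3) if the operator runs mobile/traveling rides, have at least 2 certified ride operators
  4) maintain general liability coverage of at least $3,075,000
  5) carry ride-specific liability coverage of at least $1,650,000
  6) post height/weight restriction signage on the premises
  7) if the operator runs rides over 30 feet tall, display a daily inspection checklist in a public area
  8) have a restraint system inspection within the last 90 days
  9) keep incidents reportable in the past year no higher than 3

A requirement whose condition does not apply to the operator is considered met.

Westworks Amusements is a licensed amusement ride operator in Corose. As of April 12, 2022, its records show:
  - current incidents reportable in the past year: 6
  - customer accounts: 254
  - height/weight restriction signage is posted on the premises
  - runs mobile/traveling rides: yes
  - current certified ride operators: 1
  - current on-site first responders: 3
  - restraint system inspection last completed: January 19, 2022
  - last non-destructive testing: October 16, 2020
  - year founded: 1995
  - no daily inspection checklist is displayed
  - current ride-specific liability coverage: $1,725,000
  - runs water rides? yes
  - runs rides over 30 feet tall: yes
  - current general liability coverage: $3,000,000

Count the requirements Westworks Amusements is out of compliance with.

1. condition 'runs water rides' holds; on-site first responders 3 < 4 → not met
2. non-destructive testing 543 days ago vs limit 540 → not met
3. condition 'runs mobile/traveling rides' holds; certified ride operators 1 < 2 → not met
4. general liability coverage $3,000,000 < $3,075,000 → not met
5. ride-specific liability coverage $1,725,000 ≥ $1,650,000 → met
6. height/weight restriction signage present → met
7. condition 'runs rides over 30 feet tall' holds; daily inspection checklist absent → not met
8. restraint system inspection 83 days ago vs limit 90 → met
9. incidents reportable in the past year 6 > 3 → not met
Not met: 6 of 9

6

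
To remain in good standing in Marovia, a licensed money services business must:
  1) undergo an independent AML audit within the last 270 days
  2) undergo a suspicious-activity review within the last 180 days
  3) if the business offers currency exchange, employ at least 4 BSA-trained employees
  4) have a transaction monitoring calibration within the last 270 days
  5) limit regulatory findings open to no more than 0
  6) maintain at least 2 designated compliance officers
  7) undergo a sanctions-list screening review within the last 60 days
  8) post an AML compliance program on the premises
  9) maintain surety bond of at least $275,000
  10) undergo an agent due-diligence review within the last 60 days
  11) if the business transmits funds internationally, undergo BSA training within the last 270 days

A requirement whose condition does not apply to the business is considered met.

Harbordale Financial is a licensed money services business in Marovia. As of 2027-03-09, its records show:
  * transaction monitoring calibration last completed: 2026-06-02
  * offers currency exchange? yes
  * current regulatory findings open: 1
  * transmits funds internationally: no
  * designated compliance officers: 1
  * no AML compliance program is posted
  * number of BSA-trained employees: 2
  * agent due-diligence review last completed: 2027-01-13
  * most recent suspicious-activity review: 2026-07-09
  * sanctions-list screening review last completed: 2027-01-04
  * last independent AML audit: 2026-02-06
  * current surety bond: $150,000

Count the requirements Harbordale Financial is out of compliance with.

9

1. independent AML audit 396 days ago vs limit 270 → not met
2. suspicious-activity review 243 days ago vs limit 180 → not met
3. condition 'offers currency exchange' holds; BSA-trained employees 2 < 4 → not met
4. transaction monitoring calibration 280 days ago vs limit 270 → not met
5. regulatory findings open 1 > 0 → not met
6. designated compliance officers 1 < 2 → not met
7. sanctions-list screening review 64 days ago vs limit 60 → not met
8. AML compliance program absent → not met
9. surety bond $150,000 < $275,000 → not met
10. agent due-diligence review 55 days ago vs limit 60 → met
11. condition 'transmits funds internationally' does not hold → requirement n/a → met
Not met: 9 of 11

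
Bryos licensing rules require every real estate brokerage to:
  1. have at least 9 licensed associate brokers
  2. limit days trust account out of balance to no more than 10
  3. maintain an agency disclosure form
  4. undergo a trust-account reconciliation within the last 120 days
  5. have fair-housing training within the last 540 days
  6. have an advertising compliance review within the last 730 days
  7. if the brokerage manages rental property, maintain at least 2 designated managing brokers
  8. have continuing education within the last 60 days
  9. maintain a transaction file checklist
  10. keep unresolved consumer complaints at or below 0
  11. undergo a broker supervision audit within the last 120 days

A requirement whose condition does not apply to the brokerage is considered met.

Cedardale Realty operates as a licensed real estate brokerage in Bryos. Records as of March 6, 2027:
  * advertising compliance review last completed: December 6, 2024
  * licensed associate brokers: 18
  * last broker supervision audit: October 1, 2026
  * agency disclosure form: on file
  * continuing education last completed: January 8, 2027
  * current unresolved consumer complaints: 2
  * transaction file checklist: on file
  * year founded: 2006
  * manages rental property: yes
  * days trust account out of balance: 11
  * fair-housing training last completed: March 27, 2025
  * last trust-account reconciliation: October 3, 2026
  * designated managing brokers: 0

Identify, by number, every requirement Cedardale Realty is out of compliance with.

1. licensed associate brokers 18 ≥ 9 → met
2. days trust account out of balance 11 > 10 → not met
3. agency disclosure form present → met
4. trust-account reconciliation 154 days ago vs limit 120 → not met
5. fair-housing training 709 days ago vs limit 540 → not met
6. advertising compliance review 820 days ago vs limit 730 → not met
7. condition 'manages rental property' holds; designated managing brokers 0 < 2 → not met
8. continuing education 57 days ago vs limit 60 → met
9. transaction file checklist present → met
10. unresolved consumer complaints 2 > 0 → not met
11. broker supervision audit 156 days ago vs limit 120 → not met
Not met: 2, 4, 5, 6, 7, 10, 11

2, 4, 5, 6, 7, 10, 11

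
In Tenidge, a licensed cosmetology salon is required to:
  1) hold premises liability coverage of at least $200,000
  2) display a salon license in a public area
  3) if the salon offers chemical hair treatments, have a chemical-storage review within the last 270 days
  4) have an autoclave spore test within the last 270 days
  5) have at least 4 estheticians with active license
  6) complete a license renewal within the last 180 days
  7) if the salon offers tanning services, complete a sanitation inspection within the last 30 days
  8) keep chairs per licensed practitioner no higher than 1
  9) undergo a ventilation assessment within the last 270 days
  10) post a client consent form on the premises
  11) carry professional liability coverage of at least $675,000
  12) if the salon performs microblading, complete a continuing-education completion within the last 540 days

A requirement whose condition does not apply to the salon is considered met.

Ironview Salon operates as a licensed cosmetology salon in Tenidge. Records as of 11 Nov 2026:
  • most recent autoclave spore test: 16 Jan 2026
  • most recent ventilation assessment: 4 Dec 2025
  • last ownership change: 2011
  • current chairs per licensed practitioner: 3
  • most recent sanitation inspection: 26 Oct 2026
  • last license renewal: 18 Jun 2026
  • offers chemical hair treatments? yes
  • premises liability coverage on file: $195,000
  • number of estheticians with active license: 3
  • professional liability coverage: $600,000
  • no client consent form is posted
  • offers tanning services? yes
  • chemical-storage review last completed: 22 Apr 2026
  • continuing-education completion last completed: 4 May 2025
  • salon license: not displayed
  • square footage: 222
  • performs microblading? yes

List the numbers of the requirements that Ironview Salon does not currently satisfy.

1. premises liability coverage $195,000 < $200,000 → not met
2. salon license absent → not met
3. condition 'offers chemical hair treatments' holds; chemical-storage review 203 days ago vs limit 270 → met
4. autoclave spore test 299 days ago vs limit 270 → not met
5. estheticians with active license 3 < 4 → not met
6. license renewal 146 days ago vs limit 180 → met
7. condition 'offers tanning services' holds; sanitation inspection 16 days ago vs limit 30 → met
8. chairs per licensed practitioner 3 > 1 → not met
9. ventilation assessment 342 days ago vs limit 270 → not met
10. client consent form absent → not met
11. professional liability coverage $600,000 < $675,000 → not met
12. condition 'performs microblading' holds; continuing-education completion 556 days ago vs limit 540 → not met
Not met: 1, 2, 4, 5, 8, 9, 10, 11, 12

1, 2, 4, 5, 8, 9, 10, 11, 12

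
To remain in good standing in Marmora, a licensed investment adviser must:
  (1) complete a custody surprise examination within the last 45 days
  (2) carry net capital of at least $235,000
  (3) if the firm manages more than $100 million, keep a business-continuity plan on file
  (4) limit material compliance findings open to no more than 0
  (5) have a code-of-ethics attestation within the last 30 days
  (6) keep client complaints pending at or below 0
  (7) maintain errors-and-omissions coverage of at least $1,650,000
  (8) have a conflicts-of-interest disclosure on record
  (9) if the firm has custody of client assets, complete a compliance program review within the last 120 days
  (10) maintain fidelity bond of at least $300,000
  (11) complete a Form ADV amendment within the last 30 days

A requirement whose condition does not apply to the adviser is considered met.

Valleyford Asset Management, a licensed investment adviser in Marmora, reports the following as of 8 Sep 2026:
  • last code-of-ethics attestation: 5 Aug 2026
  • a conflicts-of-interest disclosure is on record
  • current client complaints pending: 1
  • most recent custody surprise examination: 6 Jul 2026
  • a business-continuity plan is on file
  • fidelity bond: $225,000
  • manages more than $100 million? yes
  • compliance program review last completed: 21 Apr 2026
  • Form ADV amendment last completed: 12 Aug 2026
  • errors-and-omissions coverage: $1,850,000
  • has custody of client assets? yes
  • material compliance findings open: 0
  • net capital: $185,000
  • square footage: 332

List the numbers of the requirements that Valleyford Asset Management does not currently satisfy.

1. custody surprise examination 64 days ago vs limit 45 → not met
2. net capital $185,000 < $235,000 → not met
3. condition 'manages more than $100 million' holds; business-continuity plan present → met
4. material compliance findings open 0 ≤ 0 → met
5. code-of-ethics attestation 34 days ago vs limit 30 → not met
6. client complaints pending 1 > 0 → not met
7. errors-and-omissions coverage $1,850,000 ≥ $1,650,000 → met
8. conflicts-of-interest disclosure present → met
9. condition 'has custody of client assets' holds; compliance program review 140 days ago vs limit 120 → not met
10. fidelity bond $225,000 < $300,000 → not met
11. Form ADV amendment 27 days ago vs limit 30 → met
Not met: 1, 2, 5, 6, 9, 10

1, 2, 5, 6, 9, 10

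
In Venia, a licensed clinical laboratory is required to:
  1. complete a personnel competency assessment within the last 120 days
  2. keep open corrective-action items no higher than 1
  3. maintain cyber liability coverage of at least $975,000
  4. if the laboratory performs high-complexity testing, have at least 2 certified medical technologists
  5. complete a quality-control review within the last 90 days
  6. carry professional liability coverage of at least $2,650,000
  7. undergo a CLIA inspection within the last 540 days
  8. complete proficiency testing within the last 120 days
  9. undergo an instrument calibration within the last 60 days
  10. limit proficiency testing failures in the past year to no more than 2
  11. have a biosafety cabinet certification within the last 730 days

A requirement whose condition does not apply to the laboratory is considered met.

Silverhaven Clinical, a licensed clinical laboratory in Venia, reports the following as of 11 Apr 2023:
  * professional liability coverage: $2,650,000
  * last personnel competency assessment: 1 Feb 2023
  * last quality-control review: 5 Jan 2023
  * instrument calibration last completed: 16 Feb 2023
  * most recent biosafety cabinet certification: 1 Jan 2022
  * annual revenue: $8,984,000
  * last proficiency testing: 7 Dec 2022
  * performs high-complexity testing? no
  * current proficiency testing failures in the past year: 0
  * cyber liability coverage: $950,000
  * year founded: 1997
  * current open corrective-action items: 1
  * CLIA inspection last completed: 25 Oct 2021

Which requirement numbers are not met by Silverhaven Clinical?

3, 5, 8

1. personnel competency assessment 69 days ago vs limit 120 → met
2. open corrective-action items 1 ≤ 1 → met
3. cyber liability coverage $950,000 < $975,000 → not met
4. condition 'performs high-complexity testing' does not hold → requirement n/a → met
5. quality-control review 96 days ago vs limit 90 → not met
6. professional liability coverage $2,650,000 ≥ $2,650,000 → met
7. CLIA inspection 533 days ago vs limit 540 → met
8. proficiency testing 125 days ago vs limit 120 → not met
9. instrument calibration 54 days ago vs limit 60 → met
10. proficiency testing failures in the past year 0 ≤ 2 → met
11. biosafety cabinet certification 465 days ago vs limit 730 → met
Not met: 3, 5, 8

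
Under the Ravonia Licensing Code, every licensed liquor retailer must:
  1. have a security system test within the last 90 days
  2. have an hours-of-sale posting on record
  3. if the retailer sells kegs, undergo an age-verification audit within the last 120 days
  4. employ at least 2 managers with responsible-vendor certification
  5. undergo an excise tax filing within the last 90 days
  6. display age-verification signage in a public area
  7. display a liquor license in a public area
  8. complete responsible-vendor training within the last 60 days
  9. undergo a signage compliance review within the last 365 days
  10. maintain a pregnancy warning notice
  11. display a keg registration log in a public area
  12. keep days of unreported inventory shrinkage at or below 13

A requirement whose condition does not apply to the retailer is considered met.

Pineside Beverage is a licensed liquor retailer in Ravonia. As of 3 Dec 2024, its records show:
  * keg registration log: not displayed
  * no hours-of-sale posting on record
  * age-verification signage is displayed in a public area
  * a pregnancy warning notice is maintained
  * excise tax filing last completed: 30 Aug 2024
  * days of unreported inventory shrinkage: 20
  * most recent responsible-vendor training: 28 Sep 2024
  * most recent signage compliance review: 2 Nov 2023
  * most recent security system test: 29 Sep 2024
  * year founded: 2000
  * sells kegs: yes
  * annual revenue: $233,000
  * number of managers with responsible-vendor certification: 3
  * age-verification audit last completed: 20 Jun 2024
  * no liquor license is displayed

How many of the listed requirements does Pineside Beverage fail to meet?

1. security system test 65 days ago vs limit 90 → met
2. hours-of-sale posting absent → not met
3. condition 'sells kegs' holds; age-verification audit 166 days ago vs limit 120 → not met
4. managers with responsible-vendor certification 3 ≥ 2 → met
5. excise tax filing 95 days ago vs limit 90 → not met
6. age-verification signage present → met
7. liquor license absent → not met
8. responsible-vendor training 66 days ago vs limit 60 → not met
9. signage compliance review 397 days ago vs limit 365 → not met
10. pregnancy warning notice present → met
11. keg registration log absent → not met
12. days of unreported inventory shrinkage 20 > 13 → not met
Not met: 8 of 12

8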